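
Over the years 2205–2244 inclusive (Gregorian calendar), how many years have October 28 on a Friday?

6

Track October 28's weekday year by year (advancing +1, or +2 across a Feb 29):
  2205: Mon  2206: Tue (+1)  2207: Wed (+1)  2208: Fri (+2) ✓  2209: Sat (+1)
  2210: Sun (+1)  2211: Mon (+1)  2212: Wed (+2)  2213: Thu (+1)  2214: Fri (+1) ✓
  2215: Sat (+1)  2216: Mon (+2)  2217: Tue (+1)  2218: Wed (+1)  … (12 more years) …
  2231: Fri (+1) ✓  2232: Sun (+2)  2233: Mon (+1)  2234: Tue (+1)  2235: Wed (+1)
  2236: Fri (+2) ✓  2237: Sat (+1)  2238: Sun (+1)  2239: Mon (+1)  2240: Wed (+2)
  2241: Thu (+1)  2242: Fri (+1) ✓  2243: Sat (+1)  2244: Mon (+2)
Friday years: 2208, 2214, 2225, 2231, 2236, 2242 — 6 in total.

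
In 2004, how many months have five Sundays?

4

A month of length L has five Sundays iff its first Sunday is on day ≤ L−28 (so day 1–3 in a 31-day month, 1–2 in a 30-day month, day 1 in a leap February).
Checking each month of 2004: Jan starts Thu (31d); Feb starts Sun (29d) ✓; Mar starts Mon (31d); Apr starts Thu (30d); May starts Sat (31d) ✓; Jun starts Tue (30d); Jul starts Thu (31d); Aug starts Sun (31d) ✓; Sep starts Wed (30d); Oct starts Fri (31d) ✓; Nov starts Mon (30d); Dec starts Wed (31d).
Five-Sunday months: February, May, August, October → 4.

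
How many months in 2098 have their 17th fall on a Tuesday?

Check the 17th of each month of 2098: Jan 17: Fri, Feb 17: Mon, Mar 17: Mon, Apr 17: Thu, May 17: Sat, Jun 17: Tue, Jul 17: Thu, Aug 17: Sun, Sep 17: Wed, Oct 17: Fri, Nov 17: Mon, Dec 17: Wed.
Tuesday occurs in June — 1 month.

1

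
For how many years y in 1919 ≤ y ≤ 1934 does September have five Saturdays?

September has 30 days; it has five Saturdays when Saturday falls among the first (month-length − 28) days — i.e. when September 1 is one of Saturday/Friday.
September 1 by year: 1919:Mon 1920:Wed 1921:Thu 1922:Fri✓ 1923:Sat✓ 1924:Mon 1925:Tue 1926:Wed 1927:Thu 1928:Sat✓ 1929:Sun 1930:Mon 1931:Tue 1932:Thu 1933:Fri✓ 1934:Sat✓
Years with five Saturdays: 1922, 1923, 1928, 1933, 1934 → 5.

5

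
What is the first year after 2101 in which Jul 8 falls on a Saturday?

2102

From one year to the next, a fixed date's weekday advances by 1, or by 2 when a Feb 29 lies between the two dates.
2101: July 8 is Friday.
2102: Saturday (+1)
Jul 8 falls on a Saturday in 2102.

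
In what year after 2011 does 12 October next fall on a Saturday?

From one year to the next, a fixed date's weekday advances by 1, or by 2 when a Feb 29 lies between the two dates.
2011: October 12 is Wednesday.
2012: Friday (+2)
2013: Saturday (+1)
12 October falls on a Saturday in 2013.

2013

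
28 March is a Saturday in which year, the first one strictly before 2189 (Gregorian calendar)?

2178

From one year to the next, a fixed date's weekday advances by 1, or by 2 when a Feb 29 lies between the two dates.
2189: March 28 is Saturday.
2188: Friday (−1)
2187: Wednesday (−2)
2186: Tuesday (−1)
2185: Monday (−1)
2184: Sunday (−1)
2183: Friday (−2)
2182: Thursday (−1)
2181: Wednesday (−1)
2180: Tuesday (−1)
2179: Sunday (−2)
2178: Saturday (−1)
28 March falls on a Saturday in 2178.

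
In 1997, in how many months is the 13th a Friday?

Check the 13th of each month of 1997: Jan 13: Mon, Feb 13: Thu, Mar 13: Thu, Apr 13: Sun, May 13: Tue, Jun 13: Fri, Jul 13: Sun, Aug 13: Wed, Sep 13: Sat, Oct 13: Mon, Nov 13: Thu, Dec 13: Sat.
Friday occurs in June — 1 month.

1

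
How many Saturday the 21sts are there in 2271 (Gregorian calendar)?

Check the 21st of each month of 2271: Jan 21: Sat, Feb 21: Tue, Mar 21: Tue, Apr 21: Fri, May 21: Sun, Jun 21: Wed, Jul 21: Fri, Aug 21: Mon, Sep 21: Thu, Oct 21: Sat, Nov 21: Tue, Dec 21: Thu.
Saturday occurs in January, October — 2 months.

2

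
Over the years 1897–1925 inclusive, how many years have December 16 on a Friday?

4

Track December 16's weekday year by year (advancing +1, or +2 across a Feb 29):
  1897: Thu  1898: Fri (+1) ✓  1899: Sat (+1)  1900: Sun (+1)  1901: Mon (+1)
  1902: Tue (+1)  1903: Wed (+1)  1904: Fri (+2) ✓  1905: Sat (+1)  1906: Sun (+1)
  1907: Mon (+1)  1908: Wed (+2)  1909: Thu (+1)  1910: Fri (+1) ✓  1911: Sat (+1)
  1912: Mon (+2)  1913: Tue (+1)  1914: Wed (+1)  1915: Thu (+1)  1916: Sat (+2)
  1917: Sun (+1)  1918: Mon (+1)  1919: Tue (+1)  1920: Thu (+2)  1921: Fri (+1) ✓
  1922: Sat (+1)  1923: Sun (+1)  1924: Tue (+2)  1925: Wed (+1)
Friday years: 1898, 1904, 1910, 1921 — 4 in total.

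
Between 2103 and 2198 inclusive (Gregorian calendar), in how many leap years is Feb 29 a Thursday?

Leap years in 2103–2198: 24 of them.
Feb 29 weekday advances by 5 (mod 7) from one leap year to the next four years later (or differs when a century non-leap intervenes).
Leap-day weekdays: 2104:Fri 2108:Wed 2112:Mon 2116:Sat 2120:Thu✓ 2124:Tue 2128:Sun 2132:Fri 2136:Wed 2140:Mon 2144:Sat 2148:Thu✓ 2152:Tue 2156:Sun 2160:Fri 2164:Wed 2168:Mon 2172:Sat 2176:Thu✓ 2180:Tue 2184:Sun 2188:Fri 2192:Wed 2196:Mon
Thursday: 2120, 2148, 2176 → 3.

3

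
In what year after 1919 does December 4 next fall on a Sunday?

1921

From one year to the next, a fixed date's weekday advances by 1, or by 2 when a Feb 29 lies between the two dates.
1919: December 4 is Thursday.
1920: Saturday (+2)
1921: Sunday (+1)
December 4 falls on a Sunday in 1921.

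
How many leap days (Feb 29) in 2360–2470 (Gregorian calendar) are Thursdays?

4

Leap years in 2360–2470: 28 of them.
Feb 29 weekday advances by 5 (mod 7) from one leap year to the next four years later (or differs when a century non-leap intervenes).
Leap-day weekdays: 2360:Mon 2364:Sat 2368:Thu✓ 2372:Tue 2376:Sun 2380:Fri 2384:Wed 2388:Mon 2392:Sat 2396:Thu✓ 2400:Tue 2404:Sun 2408:Fri 2412:Wed 2416:Mon 2420:Sat 2424:Thu✓ 2428:Tue 2432:Sun 2436:Fri 2440:Wed 2444:Mon 2448:Sat 2452:Thu✓ 2456:Tue 2460:Sun 2464:Fri 2468:Wed
Thursday: 2368, 2396, 2424, 2452 → 4.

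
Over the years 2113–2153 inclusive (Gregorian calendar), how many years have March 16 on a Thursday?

Track March 16's weekday year by year (advancing +1, or +2 across a Feb 29):
  2113: Thu ✓  2114: Fri (+1)  2115: Sat (+1)  2116: Mon (+2)  2117: Tue (+1)
  2118: Wed (+1)  2119: Thu (+1) ✓  2120: Sat (+2)  2121: Sun (+1)  2122: Mon (+1)
  2123: Tue (+1)  2124: Thu (+2) ✓  2125: Fri (+1)  2126: Sat (+1)  … (13 more years) …
  2140: Wed (+2)  2141: Thu (+1) ✓  2142: Fri (+1)  2143: Sat (+1)  2144: Mon (+2)
  2145: Tue (+1)  2146: Wed (+1)  2147: Thu (+1) ✓  2148: Sat (+2)  2149: Sun (+1)
  2150: Mon (+1)  2151: Tue (+1)  2152: Thu (+2) ✓  2153: Fri (+1)
Thursday years: 2113, 2119, 2124, 2130, 2141, 2147, 2152 — 7 in total.

7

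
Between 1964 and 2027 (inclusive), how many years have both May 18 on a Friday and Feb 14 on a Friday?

0

Check each year's weekday for May 18 and Feb 14:
  1964: Mon/Fri  1965: Tue/Sun  1966: Wed/Mon  1967: Thu/Tue  1968: Sat/Wed  1969: Sun/Fri  1970: Mon/Sat  1971: Tue/Sun  1972: Thu/Mon  1973: Fri/Wed  1974: Sat/Thu  1975: Sun/Fri  1976: Tue/Sat  1977: Wed/Mon  …(36 more)…  2014: Sun/Fri  2015: Mon/Sat  2016: Wed/Sun  2017: Thu/Tue  2018: Fri/Wed  2019: Sat/Thu  2020: Mon/Fri  2021: Tue/Sun  2022: Wed/Mon  2023: Thu/Tue  2024: Sat/Wed  2025: Sun/Fri  2026: Mon/Sat  2027: Tue/Sun
Both conditions hold in: no year — 0.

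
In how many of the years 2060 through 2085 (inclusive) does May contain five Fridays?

10

May has 31 days; it has five Fridays when Friday falls among the first (month-length − 28) days — i.e. when May 1 is one of Friday/Thursday/Wednesday.
May 1 by year: 2060:Sat 2061:Sun 2062:Mon 2063:Tue 2064:Thu✓ 2065:Fri✓ 2066:Sat 2067:Sun 2068:Tue 2069:Wed✓ 2070:Thu✓ 2071:Fri✓ 2072:Sun 2073:Mon 2074:Tue 2075:Wed✓ 2076:Fri✓ 2077:Sat 2078:Sun 2079:Mon 2080:Wed✓ 2081:Thu✓ 2082:Fri✓ 2083:Sat 2084:Mon 2085:Tue
Years with five Fridays: 2064, 2065, 2069, 2070, 2071, 2075, 2076, 2080, 2081, 2082 → 10.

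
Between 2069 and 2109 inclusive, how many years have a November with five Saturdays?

November has 30 days; it has five Saturdays when Saturday falls among the first (month-length − 28) days — i.e. when November 1 is one of Saturday/Friday.
November 1 by year: 2069:Fri✓ 2070:Sat✓ 2071:Sun 2072:Tue 2073:Wed 2074:Thu 2075:Fri✓ 2076:Sun 2077:Mon 2078:Tue 2079:Wed 2080:Fri✓ 2081:Sat✓ 2082:Sun 2083:Mon …(11 more)… 2095:Tue 2096:Thu 2097:Fri✓ 2098:Sat✓ 2099:Sun 2100:Mon 2101:Tue 2102:Wed 2103:Thu 2104:Sat✓ 2105:Sun 2106:Mon 2107:Tue 2108:Thu 2109:Fri✓
Years with five Saturdays: 2069, 2070, 2075, 2080, 2081, 2086, 2087, 2092, 2097, 2098, 2104, 2109 → 12.

12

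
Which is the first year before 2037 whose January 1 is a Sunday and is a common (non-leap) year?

2034

Jan 1 advances by 2 weekdays after a leap year and by 1 after a common year.
2037: Jan 1 is Thursday.
2036: Tuesday (leap)
2035: Monday
2034: Sunday
2034 begins on a Sunday and is a common year.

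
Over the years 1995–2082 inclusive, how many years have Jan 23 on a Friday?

13

Track Jan 23's weekday year by year (advancing +1, or +2 across a Feb 29):
  1995: Mon  1996: Tue (+1)  1997: Thu (+2)  1998: Fri (+1) ✓  1999: Sat (+1)
  2000: Sun (+1)  2001: Tue (+2)  2002: Wed (+1)  2003: Thu (+1)  2004: Fri (+1) ✓
  2005: Sun (+2)  2006: Mon (+1)  2007: Tue (+1)  2008: Wed (+1)  … (60 more years) …
  2069: Wed (+2)  2070: Thu (+1)  2071: Fri (+1) ✓  2072: Sat (+1)  2073: Mon (+2)
  2074: Tue (+1)  2075: Wed (+1)  2076: Thu (+1)  2077: Sat (+2)  2078: Sun (+1)
  2079: Mon (+1)  2080: Tue (+1)  2081: Thu (+2)  2082: Fri (+1) ✓
Friday years: 1998, 2004, 2009, 2015, 2026, 2032, 2037, 2043, 2054, 2060, 2065, 2071, 2082 — 13 in total.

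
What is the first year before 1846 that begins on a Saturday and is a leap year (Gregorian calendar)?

1820

Jan 1 advances by 2 weekdays after a leap year and by 1 after a common year.
1846: Jan 1 is Thursday.
1845: Wednesday
1844: Monday (leap)
1843: Sunday
1842: Saturday
1841: Friday
1840: Wednesday (leap)
1839: Tuesday
1838: Monday
1837: Sunday
1836: Friday (leap)
1835: Thursday
1834: Wednesday
1833: Tuesday
1832: Sunday (leap)
1831: Saturday
1830: Friday
1829: Thursday
1828: Tuesday (leap)
1827: Monday
1826: Sunday
1825: Saturday
1824: Thursday (leap)
1823: Wednesday
1822: Tuesday
1821: Monday
1820: Saturday (leap)
1820 begins on a Saturday and is a leap year.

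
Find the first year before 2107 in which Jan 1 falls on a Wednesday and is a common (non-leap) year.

Jan 1 advances by 2 weekdays after a leap year and by 1 after a common year.
2107: Jan 1 is Saturday.
2106: Friday
2105: Thursday
2104: Tuesday (leap)
2103: Monday
2102: Sunday
2101: Saturday
2100: Friday
2099: Thursday
2098: Wednesday
2098 begins on a Wednesday and is a common year.

2098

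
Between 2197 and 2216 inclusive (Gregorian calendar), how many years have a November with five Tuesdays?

November has 30 days; it has five Tuesdays when Tuesday falls among the first (month-length − 28) days — i.e. when November 1 is one of Tuesday/Monday.
November 1 by year: 2197:Wed 2198:Thu 2199:Fri 2200:Sat 2201:Sun 2202:Mon✓ 2203:Tue✓ 2204:Thu 2205:Fri 2206:Sat 2207:Sun 2208:Tue✓ 2209:Wed 2210:Thu 2211:Fri 2212:Sun 2213:Mon✓ 2214:Tue✓ 2215:Wed 2216:Fri
Years with five Tuesdays: 2202, 2203, 2208, 2213, 2214 → 5.

5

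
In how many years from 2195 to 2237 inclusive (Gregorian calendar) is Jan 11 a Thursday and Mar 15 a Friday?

Check each year's weekday for Jan 11 and Mar 15:
  2195: Sun/Sun  2196: Mon/Tue  2197: Wed/Wed  2198: Thu/Thu  2199: Fri/Fri  2200: Sat/Sat  2201: Sun/Sun  2202: Mon/Mon  2203: Tue/Tue  2204: Wed/Thu  2205: Fri/Fri  2206: Sat/Sat  2207: Sun/Sun  2208: Mon/Tue  …(15 more)…  2224: Sun/Mon  2225: Tue/Tue  2226: Wed/Wed  2227: Thu/Thu  2228: Fri/Sat  2229: Sun/Sun  2230: Mon/Mon  2231: Tue/Tue  2232: Wed/Thu  2233: Fri/Fri  2234: Sat/Sat  2235: Sun/Sun  2236: Mon/Tue  2237: Wed/Wed
Both conditions hold in: 2216 — 1.

1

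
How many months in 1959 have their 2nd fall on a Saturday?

Check the 2nd of each month of 1959: Jan 2: Fri, Feb 2: Mon, Mar 2: Mon, Apr 2: Thu, May 2: Sat, Jun 2: Tue, Jul 2: Thu, Aug 2: Sun, Sep 2: Wed, Oct 2: Fri, Nov 2: Mon, Dec 2: Wed.
Saturday occurs in May — 1 month.

1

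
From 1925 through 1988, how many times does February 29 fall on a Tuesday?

2

Leap years in 1925–1988: 16 of them.
Feb 29 weekday advances by 5 (mod 7) from one leap year to the next four years later (or differs when a century non-leap intervenes).
Leap-day weekdays: 1928:Wed 1932:Mon 1936:Sat 1940:Thu 1944:Tue✓ 1948:Sun 1952:Fri 1956:Wed 1960:Mon 1964:Sat 1968:Thu 1972:Tue✓ 1976:Sun 1980:Fri 1984:Wed 1988:Mon
Tuesday: 1944, 1972 → 2.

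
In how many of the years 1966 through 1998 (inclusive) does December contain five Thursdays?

14

December has 31 days; it has five Thursdays when Thursday falls among the first (month-length − 28) days — i.e. when December 1 is one of Thursday/Wednesday/Tuesday.
December 1 by year: 1966:Thu✓ 1967:Fri 1968:Sun 1969:Mon 1970:Tue✓ 1971:Wed✓ 1972:Fri 1973:Sat 1974:Sun 1975:Mon 1976:Wed✓ 1977:Thu✓ 1978:Fri 1979:Sat 1980:Mon …(3 more)… 1984:Sat 1985:Sun 1986:Mon 1987:Tue✓ 1988:Thu✓ 1989:Fri 1990:Sat 1991:Sun 1992:Tue✓ 1993:Wed✓ 1994:Thu✓ 1995:Fri 1996:Sun 1997:Mon 1998:Tue✓
Years with five Thursdays: 1966, 1970, 1971, 1976, 1977, 1981, 1982, 1983, 1987, 1988, 1992, 1993, 1994, 1998 → 14.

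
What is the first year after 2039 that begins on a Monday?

2046

Jan 1 advances by 2 weekdays after a leap year and by 1 after a common year.
2039: Jan 1 is Saturday.
2040: Sunday (leap)
2041: Tuesday
2042: Wednesday
2043: Thursday
2044: Friday (leap)
2045: Sunday
2046: Monday
2046 begins on a Monday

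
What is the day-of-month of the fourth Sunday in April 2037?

April 1, 2037 is a Wednesday, so the first Sunday is the 5th.
The fourth Sunday is 5 + 21 = 26.

26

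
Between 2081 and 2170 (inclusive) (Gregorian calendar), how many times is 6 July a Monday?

Track 6 July's weekday year by year (advancing +1, or +2 across a Feb 29):
  2081: Sun  2082: Mon (+1) ✓  2083: Tue (+1)  2084: Thu (+2)  2085: Fri (+1)
  2086: Sat (+1)  2087: Sun (+1)  2088: Tue (+2)  2089: Wed (+1)  2090: Thu (+1)
  2091: Fri (+1)  2092: Sun (+2)  2093: Mon (+1) ✓  2094: Tue (+1)  … (62 more years) …
  2157: Wed (+1)  2158: Thu (+1)  2159: Fri (+1)  2160: Sun (+2)  2161: Mon (+1) ✓
  2162: Tue (+1)  2163: Wed (+1)  2164: Fri (+2)  2165: Sat (+1)  2166: Sun (+1)
  2167: Mon (+1) ✓  2168: Wed (+2)  2169: Thu (+1)  2170: Fri (+1)
Monday years: 2082, 2093, 2099, 2105, 2111, 2116, 2122, 2133, 2139, 2144, 2150, 2161, 2167 — 13 in total.

13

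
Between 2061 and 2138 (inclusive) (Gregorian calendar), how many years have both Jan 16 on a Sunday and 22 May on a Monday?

2

Check each year's weekday for Jan 16 and 22 May:
  2061: Sun/Sun  2062: Mon/Mon  2063: Tue/Tue  2064: Wed/Thu  2065: Fri/Fri  2066: Sat/Sat  2067: Sun/Sun  2068: Mon/Tue  2069: Wed/Wed  2070: Thu/Thu  2071: Fri/Fri  2072: Sat/Sun  2073: Mon/Mon  2074: Tue/Tue  …(50 more)…  2125: Tue/Tue  2126: Wed/Wed  2127: Thu/Thu  2128: Fri/Sat  2129: Sun/Sun  2130: Mon/Mon  2131: Tue/Tue  2132: Wed/Thu  2133: Fri/Fri  2134: Sat/Sat  2135: Sun/Sun  2136: Mon/Tue  2137: Wed/Wed  2138: Thu/Thu
Both conditions hold in: 2084, 2124 — 2.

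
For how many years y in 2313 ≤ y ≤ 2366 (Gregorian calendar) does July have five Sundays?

23

July has 31 days; it has five Sundays when Sunday falls among the first (month-length − 28) days — i.e. when July 1 is one of Sunday/Saturday/Friday.
July 1 by year: 2313:Tue 2314:Wed 2315:Thu 2316:Sat✓ 2317:Sun✓ 2318:Mon 2319:Tue 2320:Thu 2321:Fri✓ 2322:Sat✓ 2323:Sun✓ 2324:Tue 2325:Wed 2326:Thu 2327:Fri✓ …(24 more)… 2352:Tue 2353:Wed 2354:Thu 2355:Fri✓ 2356:Sun✓ 2357:Mon 2358:Tue 2359:Wed 2360:Fri✓ 2361:Sat✓ 2362:Sun✓ 2363:Mon 2364:Wed 2365:Thu 2366:Fri✓
Years with five Sundays: 2316, 2317, 2321, 2322, 2323, 2327, 2328, 2332, 2333, 2334, 2338, 2339, 2344, 2345, 2349, 2350, 2351, 2355, 2356, 2360, 2361, 2362, 2366 → 23.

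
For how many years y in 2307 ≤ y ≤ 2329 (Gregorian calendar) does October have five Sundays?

10

October has 31 days; it has five Sundays when Sunday falls among the first (month-length − 28) days — i.e. when October 1 is one of Sunday/Saturday/Friday.
October 1 by year: 2307:Tue 2308:Thu 2309:Fri✓ 2310:Sat✓ 2311:Sun✓ 2312:Tue 2313:Wed 2314:Thu 2315:Fri✓ 2316:Sun✓ 2317:Mon 2318:Tue 2319:Wed 2320:Fri✓ 2321:Sat✓ 2322:Sun✓ 2323:Mon 2324:Wed 2325:Thu 2326:Fri✓ 2327:Sat✓ 2328:Mon 2329:Tue
Years with five Sundays: 2309, 2310, 2311, 2315, 2316, 2320, 2321, 2322, 2326, 2327 → 10.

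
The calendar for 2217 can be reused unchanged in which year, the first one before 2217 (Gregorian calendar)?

Two years share a calendar iff Jan 1 falls on the same weekday and both are leap or both are common. 2217: Jan 1 is Wednesday, common year.
2216: Jan 1 Monday, leap
2215: Jan 1 Sunday, common
2214: Jan 1 Saturday, common
2213: Jan 1 Friday, common
2212: Jan 1 Wednesday, leap
2211: Jan 1 Tuesday, common
2210: Jan 1 Monday, common
2209: Jan 1 Sunday, common
2208: Jan 1 Friday, leap
2207: Jan 1 Thursday, common
2206: Jan 1 Wednesday, common
2206 matches on both conditions.

2206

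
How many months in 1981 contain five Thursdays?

A month of length L has five Thursdays iff its first Thursday is on day ≤ L−28 (so day 1–3 in a 31-day month, 1–2 in a 30-day month, day 1 in a leap February).
Checking each month of 1981: Jan starts Thu (31d) ✓; Feb starts Sun (28d); Mar starts Sun (31d); Apr starts Wed (30d) ✓; May starts Fri (31d); Jun starts Mon (30d); Jul starts Wed (31d) ✓; Aug starts Sat (31d); Sep starts Tue (30d); Oct starts Thu (31d) ✓; Nov starts Sun (30d); Dec starts Tue (31d) ✓.
Five-Thursday months: January, April, July, October, December → 5.

5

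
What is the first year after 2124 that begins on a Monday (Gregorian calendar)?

2125

Jan 1 advances by 2 weekdays after a leap year and by 1 after a common year.
2124: Jan 1 is Saturday (leap).
2125: Monday
2125 begins on a Monday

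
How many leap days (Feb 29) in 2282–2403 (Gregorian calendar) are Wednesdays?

4

Leap years in 2282–2403: 29 of them.
Feb 29 weekday advances by 5 (mod 7) from one leap year to the next four years later (or differs when a century non-leap intervenes).
Leap-day weekdays: 2284:Fri 2288:Wed✓ 2292:Mon 2296:Sat 2304:Mon 2308:Sat 2312:Thu 2316:Tue 2320:Sun 2324:Fri 2328:Wed✓ 2332:Mon 2336:Sat …(3 more)… 2352:Fri 2356:Wed✓ 2360:Mon 2364:Sat 2368:Thu 2372:Tue 2376:Sun 2380:Fri 2384:Wed✓ 2388:Mon 2392:Sat 2396:Thu 2400:Tue
Wednesday: 2288, 2328, 2356, 2384 → 4.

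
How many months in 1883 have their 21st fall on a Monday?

Check the 21st of each month of 1883: Jan 21: Sun, Feb 21: Wed, Mar 21: Wed, Apr 21: Sat, May 21: Mon, Jun 21: Thu, Jul 21: Sat, Aug 21: Tue, Sep 21: Fri, Oct 21: Sun, Nov 21: Wed, Dec 21: Fri.
Monday occurs in May — 1 month.

1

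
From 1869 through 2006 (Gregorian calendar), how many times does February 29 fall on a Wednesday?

Leap years in 1869–2006: 33 of them.
Feb 29 weekday advances by 5 (mod 7) from one leap year to the next four years later (or differs when a century non-leap intervenes).
Leap-day weekdays: 1872:Thu 1876:Tue 1880:Sun 1884:Fri 1888:Wed✓ 1892:Mon 1896:Sat 1904:Mon 1908:Sat 1912:Thu 1916:Tue 1920:Sun 1924:Fri …(7 more)… 1956:Wed✓ 1960:Mon 1964:Sat 1968:Thu 1972:Tue 1976:Sun 1980:Fri 1984:Wed✓ 1988:Mon 1992:Sat 1996:Thu 2000:Tue 2004:Sun
Wednesday: 1888, 1928, 1956, 1984 → 4.

4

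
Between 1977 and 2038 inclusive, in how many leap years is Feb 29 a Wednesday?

Leap years in 1977–2038: 15 of them.
Feb 29 weekday advances by 5 (mod 7) from one leap year to the next four years later (or differs when a century non-leap intervenes).
Leap-day weekdays: 1980:Fri 1984:Wed✓ 1988:Mon 1992:Sat 1996:Thu 2000:Tue 2004:Sun 2008:Fri 2012:Wed✓ 2016:Mon 2020:Sat 2024:Thu 2028:Tue 2032:Sun 2036:Fri
Wednesday: 1984, 2012 → 2.

2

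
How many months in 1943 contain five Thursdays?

4

A month of length L has five Thursdays iff its first Thursday is on day ≤ L−28 (so day 1–3 in a 31-day month, 1–2 in a 30-day month, day 1 in a leap February).
Checking each month of 1943: Jan starts Fri (31d); Feb starts Mon (28d); Mar starts Mon (31d); Apr starts Thu (30d) ✓; May starts Sat (31d); Jun starts Tue (30d); Jul starts Thu (31d) ✓; Aug starts Sun (31d); Sep starts Wed (30d) ✓; Oct starts Fri (31d); Nov starts Mon (30d); Dec starts Wed (31d) ✓.
Five-Thursday months: April, July, September, December → 4.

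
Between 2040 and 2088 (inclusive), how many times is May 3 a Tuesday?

Track May 3's weekday year by year (advancing +1, or +2 across a Feb 29):
  2040: Thu  2041: Fri (+1)  2042: Sat (+1)  2043: Sun (+1)  2044: Tue (+2) ✓
  2045: Wed (+1)  2046: Thu (+1)  2047: Fri (+1)  2048: Sun (+2)  2049: Mon (+1)
  2050: Tue (+1) ✓  2051: Wed (+1)  2052: Fri (+2)  2053: Sat (+1)  … (21 more years) …
  2075: Fri (+1)  2076: Sun (+2)  2077: Mon (+1)  2078: Tue (+1) ✓  2079: Wed (+1)
  2080: Fri (+2)  2081: Sat (+1)  2082: Sun (+1)  2083: Mon (+1)  2084: Wed (+2)
  2085: Thu (+1)  2086: Fri (+1)  2087: Sat (+1)  2088: Mon (+2)
Tuesday years: 2044, 2050, 2061, 2067, 2072, 2078 — 6 in total.

6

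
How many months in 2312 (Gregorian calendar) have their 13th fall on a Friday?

Check the 13th of each month of 2312: Jan 13: Sat, Feb 13: Tue, Mar 13: Wed, Apr 13: Sat, May 13: Mon, Jun 13: Thu, Jul 13: Sat, Aug 13: Tue, Sep 13: Fri, Oct 13: Sun, Nov 13: Wed, Dec 13: Fri.
Friday occurs in September, December — 2 months.

2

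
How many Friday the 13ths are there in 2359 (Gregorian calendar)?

Check the 13th of each month of 2359: Jan 13: Tue, Feb 13: Fri, Mar 13: Fri, Apr 13: Mon, May 13: Wed, Jun 13: Sat, Jul 13: Mon, Aug 13: Thu, Sep 13: Sun, Oct 13: Tue, Nov 13: Fri, Dec 13: Sun.
Friday occurs in February, March, November — 3 months.

3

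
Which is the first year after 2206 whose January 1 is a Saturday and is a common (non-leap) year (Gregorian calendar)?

Jan 1 advances by 2 weekdays after a leap year and by 1 after a common year.
2206: Jan 1 is Wednesday.
2207: Thursday
2208: Friday (leap)
2209: Sunday
2210: Monday
2211: Tuesday
2212: Wednesday (leap)
2213: Friday
2214: Saturday
2214 begins on a Saturday and is a common year.

2214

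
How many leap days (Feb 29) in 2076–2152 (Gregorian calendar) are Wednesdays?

Leap years in 2076–2152: 19 of them.
Feb 29 weekday advances by 5 (mod 7) from one leap year to the next four years later (or differs when a century non-leap intervenes).
Leap-day weekdays: 2076:Sat 2080:Thu 2084:Tue 2088:Sun 2092:Fri 2096:Wed✓ 2104:Fri 2108:Wed✓ 2112:Mon 2116:Sat 2120:Thu 2124:Tue 2128:Sun 2132:Fri 2136:Wed✓ 2140:Mon 2144:Sat 2148:Thu 2152:Tue
Wednesday: 2096, 2108, 2136 → 3.

3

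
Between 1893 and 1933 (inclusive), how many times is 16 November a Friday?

Track 16 November's weekday year by year (advancing +1, or +2 across a Feb 29):
  1893: Thu  1894: Fri (+1) ✓  1895: Sat (+1)  1896: Mon (+2)  1897: Tue (+1)
  1898: Wed (+1)  1899: Thu (+1)  1900: Fri (+1) ✓  1901: Sat (+1)  1902: Sun (+1)
  1903: Mon (+1)  1904: Wed (+2)  1905: Thu (+1)  1906: Fri (+1) ✓  … (13 more years) …
  1920: Tue (+2)  1921: Wed (+1)  1922: Thu (+1)  1923: Fri (+1) ✓  1924: Sun (+2)
  1925: Mon (+1)  1926: Tue (+1)  1927: Wed (+1)  1928: Fri (+2) ✓  1929: Sat (+1)
  1930: Sun (+1)  1931: Mon (+1)  1932: Wed (+2)  1933: Thu (+1)
Friday years: 1894, 1900, 1906, 1917, 1923, 1928 — 6 in total.

6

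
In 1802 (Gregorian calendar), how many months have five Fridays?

A month of length L has five Fridays iff its first Friday is on day ≤ L−28 (so day 1–3 in a 31-day month, 1–2 in a 30-day month, day 1 in a leap February).
Checking each month of 1802: Jan starts Fri (31d) ✓; Feb starts Mon (28d); Mar starts Mon (31d); Apr starts Thu (30d) ✓; May starts Sat (31d); Jun starts Tue (30d); Jul starts Thu (31d) ✓; Aug starts Sun (31d); Sep starts Wed (30d); Oct starts Fri (31d) ✓; Nov starts Mon (30d); Dec starts Wed (31d) ✓.
Five-Friday months: January, April, July, October, December → 5.

5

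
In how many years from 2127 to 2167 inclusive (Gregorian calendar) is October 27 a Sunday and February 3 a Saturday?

Check each year's weekday for October 27 and February 3:
  2127: Mon/Mon  2128: Wed/Tue  2129: Thu/Thu  2130: Fri/Fri  2131: Sat/Sat  2132: Mon/Sun  2133: Tue/Tue  2134: Wed/Wed  2135: Thu/Thu  2136: Sat/Fri  2137: Sun/Sun  2138: Mon/Mon  2139: Tue/Tue  2140: Thu/Wed  …(13 more)…  2154: Sun/Sun  2155: Mon/Mon  2156: Wed/Tue  2157: Thu/Thu  2158: Fri/Fri  2159: Sat/Sat  2160: Mon/Sun  2161: Tue/Tue  2162: Wed/Wed  2163: Thu/Thu  2164: Sat/Fri  2165: Sun/Sun  2166: Mon/Mon  2167: Tue/Tue
Both conditions hold in: 2148 — 1.

1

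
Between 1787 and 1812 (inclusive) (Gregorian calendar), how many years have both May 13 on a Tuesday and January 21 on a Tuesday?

3

Check each year's weekday for May 13 and January 21:
  1787: Sun/Sun  1788: Tue/Mon  1789: Wed/Wed  1790: Thu/Thu  1791: Fri/Fri  1792: Sun/Sat  1793: Mon/Mon  1794: Tue/Tue ✓  1795: Wed/Wed  1796: Fri/Thu  1797: Sat/Sat  1798: Sun/Sun  1799: Mon/Mon  1800: Tue/Tue ✓  1801: Wed/Wed  1802: Thu/Thu  1803: Fri/Fri  1804: Sun/Sat  1805: Mon/Mon  1806: Tue/Tue ✓  1807: Wed/Wed  1808: Fri/Thu  1809: Sat/Sat  1810: Sun/Sun  1811: Mon/Mon  1812: Wed/Tue
Both conditions hold in: 1794, 1800, 1806 — 3.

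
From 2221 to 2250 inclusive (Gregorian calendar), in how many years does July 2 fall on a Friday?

Track July 2's weekday year by year (advancing +1, or +2 across a Feb 29):
  2221: Mon  2222: Tue (+1)  2223: Wed (+1)  2224: Fri (+2) ✓  2225: Sat (+1)
  2226: Sun (+1)  2227: Mon (+1)  2228: Wed (+2)  2229: Thu (+1)  2230: Fri (+1) ✓
  2231: Sat (+1)  2232: Mon (+2)  2233: Tue (+1)  2234: Wed (+1)  2235: Thu (+1)
  2236: Sat (+2)  2237: Sun (+1)  2238: Mon (+1)  2239: Tue (+1)  2240: Thu (+2)
  2241: Fri (+1) ✓  2242: Sat (+1)  2243: Sun (+1)  2244: Tue (+2)  2245: Wed (+1)
  2246: Thu (+1)  2247: Fri (+1) ✓  2248: Sun (+2)  2249: Mon (+1)  2250: Tue (+1)
Friday years: 2224, 2230, 2241, 2247 — 4 in total.

4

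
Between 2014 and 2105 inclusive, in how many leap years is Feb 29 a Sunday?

Leap years in 2014–2105: 22 of them.
Feb 29 weekday advances by 5 (mod 7) from one leap year to the next four years later (or differs when a century non-leap intervenes).
Leap-day weekdays: 2016:Mon 2020:Sat 2024:Thu 2028:Tue 2032:Sun✓ 2036:Fri 2040:Wed 2044:Mon 2048:Sat 2052:Thu 2056:Tue 2060:Sun✓ 2064:Fri 2068:Wed 2072:Mon 2076:Sat 2080:Thu 2084:Tue 2088:Sun✓ 2092:Fri 2096:Wed 2104:Fri
Sunday: 2032, 2060, 2088 → 3.

3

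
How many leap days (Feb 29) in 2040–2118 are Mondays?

Leap years in 2040–2118: 19 of them.
Feb 29 weekday advances by 5 (mod 7) from one leap year to the next four years later (or differs when a century non-leap intervenes).
Leap-day weekdays: 2040:Wed 2044:Mon✓ 2048:Sat 2052:Thu 2056:Tue 2060:Sun 2064:Fri 2068:Wed 2072:Mon✓ 2076:Sat 2080:Thu 2084:Tue 2088:Sun 2092:Fri 2096:Wed 2104:Fri 2108:Wed 2112:Mon✓ 2116:Sat
Monday: 2044, 2072, 2112 → 3.

3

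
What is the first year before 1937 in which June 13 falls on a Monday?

From one year to the next, a fixed date's weekday advances by 1, or by 2 when a Feb 29 lies between the two dates.
1937: June 13 is Sunday.
1936: Saturday (−1)
1935: Thursday (−2)
1934: Wednesday (−1)
1933: Tuesday (−1)
1932: Monday (−1)
June 13 falls on a Monday in 1932.

1932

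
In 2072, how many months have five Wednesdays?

A month of length L has five Wednesdays iff its first Wednesday is on day ≤ L−28 (so day 1–3 in a 31-day month, 1–2 in a 30-day month, day 1 in a leap February).
Checking each month of 2072: Jan starts Fri (31d); Feb starts Mon (29d); Mar starts Tue (31d) ✓; Apr starts Fri (30d); May starts Sun (31d); Jun starts Wed (30d) ✓; Jul starts Fri (31d); Aug starts Mon (31d) ✓; Sep starts Thu (30d); Oct starts Sat (31d); Nov starts Tue (30d) ✓; Dec starts Thu (31d).
Five-Wednesday months: March, June, August, November → 4.

4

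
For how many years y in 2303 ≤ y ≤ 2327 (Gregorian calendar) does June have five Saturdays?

6

June has 30 days; it has five Saturdays when Saturday falls among the first (month-length − 28) days — i.e. when June 1 is one of Saturday/Friday.
June 1 by year: 2303:Mon 2304:Wed 2305:Thu 2306:Fri✓ 2307:Sat✓ 2308:Mon 2309:Tue 2310:Wed 2311:Thu 2312:Sat✓ 2313:Sun 2314:Mon 2315:Tue 2316:Thu 2317:Fri✓ 2318:Sat✓ 2319:Sun 2320:Tue 2321:Wed 2322:Thu 2323:Fri✓ 2324:Sun 2325:Mon 2326:Tue 2327:Wed
Years with five Saturdays: 2306, 2307, 2312, 2317, 2318, 2323 → 6.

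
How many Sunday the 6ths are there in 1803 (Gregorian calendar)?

3

Check the 6th of each month of 1803: Jan 6: Thu, Feb 6: Sun, Mar 6: Sun, Apr 6: Wed, May 6: Fri, Jun 6: Mon, Jul 6: Wed, Aug 6: Sat, Sep 6: Tue, Oct 6: Thu, Nov 6: Sun, Dec 6: Tue.
Sunday occurs in February, March, November — 3 months.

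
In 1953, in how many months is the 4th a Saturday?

Check the 4th of each month of 1953: Jan 4: Sun, Feb 4: Wed, Mar 4: Wed, Apr 4: Sat, May 4: Mon, Jun 4: Thu, Jul 4: Sat, Aug 4: Tue, Sep 4: Fri, Oct 4: Sun, Nov 4: Wed, Dec 4: Fri.
Saturday occurs in April, July — 2 months.

2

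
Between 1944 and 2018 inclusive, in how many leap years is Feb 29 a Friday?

3

Leap years in 1944–2018: 19 of them.
Feb 29 weekday advances by 5 (mod 7) from one leap year to the next four years later (or differs when a century non-leap intervenes).
Leap-day weekdays: 1944:Tue 1948:Sun 1952:Fri✓ 1956:Wed 1960:Mon 1964:Sat 1968:Thu 1972:Tue 1976:Sun 1980:Fri✓ 1984:Wed 1988:Mon 1992:Sat 1996:Thu 2000:Tue 2004:Sun 2008:Fri✓ 2012:Wed 2016:Mon
Friday: 1952, 1980, 2008 → 3.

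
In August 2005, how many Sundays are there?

4

August 2005 has 31 days and begins on Monday.
The first Sunday is August 7.
Sundays fall on 7, 14, 21, 28 — that's 4.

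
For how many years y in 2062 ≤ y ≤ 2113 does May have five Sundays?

May has 31 days; it has five Sundays when Sunday falls among the first (month-length − 28) days — i.e. when May 1 is one of Sunday/Saturday/Friday.
May 1 by year: 2062:Mon 2063:Tue 2064:Thu 2065:Fri✓ 2066:Sat✓ 2067:Sun✓ 2068:Tue 2069:Wed 2070:Thu 2071:Fri✓ 2072:Sun✓ 2073:Mon 2074:Tue 2075:Wed 2076:Fri✓ …(22 more)… 2099:Fri✓ 2100:Sat✓ 2101:Sun✓ 2102:Mon 2103:Tue 2104:Thu 2105:Fri✓ 2106:Sat✓ 2107:Sun✓ 2108:Tue 2109:Wed 2110:Thu 2111:Fri✓ 2112:Sun✓ 2113:Mon
Years with five Sundays: 2065, 2066, 2067, 2071, 2072, 2076, 2077, 2078, 2082, 2083, 2088, 2089, 2093, 2094, 2095, 2099, 2100, 2101, 2105, 2106, 2107, 2111, 2112 → 23.

23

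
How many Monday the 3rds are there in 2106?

Check the 3rd of each month of 2106: Jan 3: Sun, Feb 3: Wed, Mar 3: Wed, Apr 3: Sat, May 3: Mon, Jun 3: Thu, Jul 3: Sat, Aug 3: Tue, Sep 3: Fri, Oct 3: Sun, Nov 3: Wed, Dec 3: Fri.
Monday occurs in May — 1 month.

1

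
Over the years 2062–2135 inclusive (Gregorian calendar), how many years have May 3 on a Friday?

9

Track May 3's weekday year by year (advancing +1, or +2 across a Feb 29):
  2062: Wed  2063: Thu (+1)  2064: Sat (+2)  2065: Sun (+1)  2066: Mon (+1)
  2067: Tue (+1)  2068: Thu (+2)  2069: Fri (+1) ✓  2070: Sat (+1)  2071: Sun (+1)
  2072: Tue (+2)  2073: Wed (+1)  2074: Thu (+1)  2075: Fri (+1) ✓  … (46 more years) …
  2122: Sun (+1)  2123: Mon (+1)  2124: Wed (+2)  2125: Thu (+1)  2126: Fri (+1) ✓
  2127: Sat (+1)  2128: Mon (+2)  2129: Tue (+1)  2130: Wed (+1)  2131: Thu (+1)
  2132: Sat (+2)  2133: Sun (+1)  2134: Mon (+1)  2135: Tue (+1)
Friday years: 2069, 2075, 2080, 2086, 2097, 2109, 2115, 2120, 2126 — 9 in total.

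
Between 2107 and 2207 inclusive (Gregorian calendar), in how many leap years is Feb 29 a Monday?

4

Leap years in 2107–2207: 24 of them.
Feb 29 weekday advances by 5 (mod 7) from one leap year to the next four years later (or differs when a century non-leap intervenes).
Leap-day weekdays: 2108:Wed 2112:Mon✓ 2116:Sat 2120:Thu 2124:Tue 2128:Sun 2132:Fri 2136:Wed 2140:Mon✓ 2144:Sat 2148:Thu 2152:Tue 2156:Sun 2160:Fri 2164:Wed 2168:Mon✓ 2172:Sat 2176:Thu 2180:Tue 2184:Sun 2188:Fri 2192:Wed 2196:Mon✓ 2204:Wed
Monday: 2112, 2140, 2168, 2196 → 4.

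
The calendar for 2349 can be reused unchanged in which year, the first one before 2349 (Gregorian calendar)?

Two years share a calendar iff Jan 1 falls on the same weekday and both are leap or both are common. 2349: Jan 1 is Saturday, common year.
2348: Jan 1 Thursday, leap
2347: Jan 1 Wednesday, common
2346: Jan 1 Tuesday, common
2345: Jan 1 Monday, common
2344: Jan 1 Saturday, leap
2343: Jan 1 Friday, common
2342: Jan 1 Thursday, common
2341: Jan 1 Wednesday, common
2340: Jan 1 Monday, leap
2339: Jan 1 Sunday, common
2338: Jan 1 Saturday, common
2338 matches on both conditions.

2338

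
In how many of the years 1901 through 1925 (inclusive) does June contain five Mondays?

8

June has 30 days; it has five Mondays when Monday falls among the first (month-length − 28) days — i.e. when June 1 is one of Monday/Sunday.
June 1 by year: 1901:Sat 1902:Sun✓ 1903:Mon✓ 1904:Wed 1905:Thu 1906:Fri 1907:Sat 1908:Mon✓ 1909:Tue 1910:Wed 1911:Thu 1912:Sat 1913:Sun✓ 1914:Mon✓ 1915:Tue 1916:Thu 1917:Fri 1918:Sat 1919:Sun✓ 1920:Tue 1921:Wed 1922:Thu 1923:Fri 1924:Sun✓ 1925:Mon✓
Years with five Mondays: 1902, 1903, 1908, 1913, 1914, 1919, 1924, 1925 → 8.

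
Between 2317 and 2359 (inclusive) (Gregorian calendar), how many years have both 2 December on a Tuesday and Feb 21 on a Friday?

Check each year's weekday for 2 December and Feb 21:
  2317: Sun/Wed  2318: Mon/Thu  2319: Tue/Fri ✓  2320: Thu/Sat  2321: Fri/Mon  2322: Sat/Tue  2323: Sun/Wed  2324: Tue/Thu  2325: Wed/Sat  2326: Thu/Sun  2327: Fri/Mon  2328: Sun/Tue  2329: Mon/Thu  2330: Tue/Fri ✓  …(15 more)…  2346: Mon/Thu  2347: Tue/Fri ✓  2348: Thu/Sat  2349: Fri/Mon  2350: Sat/Tue  2351: Sun/Wed  2352: Tue/Thu  2353: Wed/Sat  2354: Thu/Sun  2355: Fri/Mon  2356: Sun/Tue  2357: Mon/Thu  2358: Tue/Fri ✓  2359: Wed/Sat
Both conditions hold in: 2319, 2330, 2341, 2347, 2358 — 5.

5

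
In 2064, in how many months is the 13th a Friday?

Check the 13th of each month of 2064: Jan 13: Sun, Feb 13: Wed, Mar 13: Thu, Apr 13: Sun, May 13: Tue, Jun 13: Fri, Jul 13: Sun, Aug 13: Wed, Sep 13: Sat, Oct 13: Mon, Nov 13: Thu, Dec 13: Sat.
Friday occurs in June — 1 month.

1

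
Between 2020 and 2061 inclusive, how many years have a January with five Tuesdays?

January has 31 days; it has five Tuesdays when Tuesday falls among the first (month-length − 28) days — i.e. when January 1 is one of Tuesday/Monday/Sunday.
January 1 by year: 2020:Wed 2021:Fri 2022:Sat 2023:Sun✓ 2024:Mon✓ 2025:Wed 2026:Thu 2027:Fri 2028:Sat 2029:Mon✓ 2030:Tue✓ 2031:Wed 2032:Thu 2033:Sat 2034:Sun✓ …(12 more)… 2047:Tue✓ 2048:Wed 2049:Fri 2050:Sat 2051:Sun✓ 2052:Mon✓ 2053:Wed 2054:Thu 2055:Fri 2056:Sat 2057:Mon✓ 2058:Tue✓ 2059:Wed 2060:Thu 2061:Sat
Years with five Tuesdays: 2023, 2024, 2029, 2030, 2034, 2035, 2036, 2040, 2041, 2045, 2046, 2047, 2051, 2052, 2057, 2058 → 16.

16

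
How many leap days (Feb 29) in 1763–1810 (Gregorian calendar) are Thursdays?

Leap years in 1763–1810: 11 of them.
Feb 29 weekday advances by 5 (mod 7) from one leap year to the next four years later (or differs when a century non-leap intervenes).
Leap-day weekdays: 1764:Wed 1768:Mon 1772:Sat 1776:Thu✓ 1780:Tue 1784:Sun 1788:Fri 1792:Wed 1796:Mon 1804:Wed 1808:Mon
Thursday: 1776 → 1.

1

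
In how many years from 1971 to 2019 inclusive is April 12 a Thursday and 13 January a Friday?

2

Check each year's weekday for April 12 and 13 January:
  1971: Mon/Wed  1972: Wed/Thu  1973: Thu/Sat  1974: Fri/Sun  1975: Sat/Mon  1976: Mon/Tue  1977: Tue/Thu  1978: Wed/Fri  1979: Thu/Sat  1980: Sat/Sun  1981: Sun/Tue  1982: Mon/Wed  1983: Tue/Thu  1984: Thu/Fri ✓  …(21 more)…  2006: Wed/Fri  2007: Thu/Sat  2008: Sat/Sun  2009: Sun/Tue  2010: Mon/Wed  2011: Tue/Thu  2012: Thu/Fri ✓  2013: Fri/Sun  2014: Sat/Mon  2015: Sun/Tue  2016: Tue/Wed  2017: Wed/Fri  2018: Thu/Sat  2019: Fri/Sun
Both conditions hold in: 1984, 2012 — 2.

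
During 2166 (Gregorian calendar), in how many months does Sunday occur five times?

4

A month of length L has five Sundays iff its first Sunday is on day ≤ L−28 (so day 1–3 in a 31-day month, 1–2 in a 30-day month, day 1 in a leap February).
Checking each month of 2166: Jan starts Wed (31d); Feb starts Sat (28d); Mar starts Sat (31d) ✓; Apr starts Tue (30d); May starts Thu (31d); Jun starts Sun (30d) ✓; Jul starts Tue (31d); Aug starts Fri (31d) ✓; Sep starts Mon (30d); Oct starts Wed (31d); Nov starts Sat (30d) ✓; Dec starts Mon (31d).
Five-Sunday months: March, June, August, November → 4.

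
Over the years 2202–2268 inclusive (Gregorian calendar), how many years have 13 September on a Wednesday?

Track 13 September's weekday year by year (advancing +1, or +2 across a Feb 29):
  2202: Mon  2203: Tue (+1)  2204: Thu (+2)  2205: Fri (+1)  2206: Sat (+1)
  2207: Sun (+1)  2208: Tue (+2)  2209: Wed (+1) ✓  2210: Thu (+1)  2211: Fri (+1)
  2212: Sun (+2)  2213: Mon (+1)  2214: Tue (+1)  2215: Wed (+1) ✓  … (39 more years) …
  2255: Thu (+1)  2256: Sat (+2)  2257: Sun (+1)  2258: Mon (+1)  2259: Tue (+1)
  2260: Thu (+2)  2261: Fri (+1)  2262: Sat (+1)  2263: Sun (+1)  2264: Tue (+2)
  2265: Wed (+1) ✓  2266: Thu (+1)  2267: Fri (+1)  2268: Sun (+2)
Wednesday years: 2209, 2215, 2220, 2226, 2237, 2243, 2248, 2254, 2265 — 9 in total.

9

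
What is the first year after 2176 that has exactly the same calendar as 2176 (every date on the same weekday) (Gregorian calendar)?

2216

Two years share a calendar iff Jan 1 falls on the same weekday and both are leap or both are common. 2176: Jan 1 is Monday, leap year.
2177: Jan 1 Wednesday, common
2178: Jan 1 Thursday, common
2179: Jan 1 Friday, common
2180: Jan 1 Saturday, leap
2181: Jan 1 Monday, common
2182: Jan 1 Tuesday, common
2183: Jan 1 Wednesday, common
2184: Jan 1 Thursday, leap
2185: Jan 1 Saturday, common
2186: Jan 1 Sunday, common
2187: Jan 1 Monday, common
2188: Jan 1 Tuesday, leap
2189: Jan 1 Thursday, common
2190: Jan 1 Friday, common
2191: Jan 1 Saturday, common
2192: Jan 1 Sunday, leap
2193: Jan 1 Tuesday, common
2194: Jan 1 Wednesday, common
2195: Jan 1 Thursday, common
2196: Jan 1 Friday, leap
2197: Jan 1 Sunday, common
2198: Jan 1 Monday, common
2199: Jan 1 Tuesday, common
2200: Jan 1 Wednesday, common
2201: Jan 1 Thursday, common
2202: Jan 1 Friday, common
2203: Jan 1 Saturday, common
2204: Jan 1 Sunday, leap
2205: Jan 1 Tuesday, common
2206: Jan 1 Wednesday, common
2207: Jan 1 Thursday, common
2208: Jan 1 Friday, leap
2209: Jan 1 Sunday, common
2210: Jan 1 Monday, common
2211: Jan 1 Tuesday, common
2212: Jan 1 Wednesday, leap
2213: Jan 1 Friday, common
2214: Jan 1 Saturday, common
2215: Jan 1 Sunday, common
2216: Jan 1 Monday, leap
2216 matches on both conditions.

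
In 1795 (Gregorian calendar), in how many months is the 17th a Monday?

Check the 17th of each month of 1795: Jan 17: Sat, Feb 17: Tue, Mar 17: Tue, Apr 17: Fri, May 17: Sun, Jun 17: Wed, Jul 17: Fri, Aug 17: Mon, Sep 17: Thu, Oct 17: Sat, Nov 17: Tue, Dec 17: Thu.
Monday occurs in August — 1 month.

1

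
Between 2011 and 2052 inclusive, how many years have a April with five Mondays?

April has 30 days; it has five Mondays when Monday falls among the first (month-length − 28) days — i.e. when April 1 is one of Monday/Sunday.
April 1 by year: 2011:Fri 2012:Sun✓ 2013:Mon✓ 2014:Tue 2015:Wed 2016:Fri 2017:Sat 2018:Sun✓ 2019:Mon✓ 2020:Wed 2021:Thu 2022:Fri 2023:Sat 2024:Mon✓ 2025:Tue …(12 more)… 2038:Thu 2039:Fri 2040:Sun✓ 2041:Mon✓ 2042:Tue 2043:Wed 2044:Fri 2045:Sat 2046:Sun✓ 2047:Mon✓ 2048:Wed 2049:Thu 2050:Fri 2051:Sat 2052:Mon✓
Years with five Mondays: 2012, 2013, 2018, 2019, 2024, 2029, 2030, 2035, 2040, 2041, 2046, 2047, 2052 → 13.

13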